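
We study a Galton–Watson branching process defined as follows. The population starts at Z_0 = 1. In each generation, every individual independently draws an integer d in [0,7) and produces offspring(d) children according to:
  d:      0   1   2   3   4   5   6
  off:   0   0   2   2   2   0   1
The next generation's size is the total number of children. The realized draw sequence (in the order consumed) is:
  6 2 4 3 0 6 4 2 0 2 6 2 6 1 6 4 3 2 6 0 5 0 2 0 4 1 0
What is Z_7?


4

gen 0: Z_0=1, draws=[6], offspring=[1], Z_1=1
gen 1: Z_1=1, draws=[2], offspring=[2], Z_2=2
gen 2: Z_2=2, draws=[4, 3], offspring=[2, 2], Z_3=4
gen 3: Z_3=4, draws=[0, 6, 4, 2], offspring=[0, 1, 2, 2], Z_4=5
gen 4: Z_4=5, draws=[0, 2, 6, 2, 6], offspring=[0, 2, 1, 2, 1], Z_5=6
gen 5: Z_5=6, draws=[1, 6, 4, 3, 2, 6], offspring=[0, 1, 2, 2, 2, 1], Z_6=8
gen 6: Z_6=8, draws=[0, 5, 0, 2, 0, 4, 1, 0], offspring=[0, 0, 0, 2, 0, 2, 0, 0], Z_7=4


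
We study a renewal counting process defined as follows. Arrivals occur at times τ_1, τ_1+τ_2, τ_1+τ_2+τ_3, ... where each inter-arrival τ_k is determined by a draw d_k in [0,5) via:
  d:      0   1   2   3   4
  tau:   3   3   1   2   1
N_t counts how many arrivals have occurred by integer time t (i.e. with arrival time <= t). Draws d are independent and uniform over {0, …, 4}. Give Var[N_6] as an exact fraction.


177076174/244140625

Inter-arrival values over d=0..4: [3, 3, 1, 2, 1]
Each d has probability 1/5, so the pmf of τ is: f(1) = 2/5, f(2) = 1/5, f(3) = 2/5
Let p_n(j) = P(N_n = j), with p_0 = [1]. Condition on τ_1: p_n(0) = P(τ > n), and for j >= 1, p_n(j) = Σ_{k<=n} f(k)·p_{n−k}(j−1)
p_1 = [3/5, 2/5]  (j = 0..1)
p_2 = [2/5, 11/25, 4/25]  (j = 0..2)
p_3 = [0, 17/25, 32/125, 8/125]  (j = 0..3)
p_4 = [0, 8/25, 13/25, 84/625, 16/625]  (j = 0..4)
p_5 = [0, 4/25, 11/25, 202/625, 208/3125, 32/3125]  (j = 0..5)
p_6 = [0, 0, 2/5, 239/625, 568/3125, 496/15625, 64/15625]  (j = 0..6)
E[N_6] = Σ j·p_6(j) = 44649/15625;  E[N_6²] = Σ j²·p_6(j) = 138919/15625
Var[N_6] = 138919/15625 − (44649/15625)² = 177076174/244140625


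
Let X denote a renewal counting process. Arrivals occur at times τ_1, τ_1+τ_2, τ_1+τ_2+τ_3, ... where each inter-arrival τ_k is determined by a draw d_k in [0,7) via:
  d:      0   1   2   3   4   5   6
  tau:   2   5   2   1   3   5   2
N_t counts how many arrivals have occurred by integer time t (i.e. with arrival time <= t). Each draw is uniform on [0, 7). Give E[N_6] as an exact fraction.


Inter-arrival values over d=0..6: [2, 5, 2, 1, 3, 5, 2]
Each d has probability 1/7, so the pmf of τ is: f(1) = 1/7, f(2) = 3/7, f(3) = 1/7, f(5) = 2/7
Renewal equation for m(n) = E[N_n]: condition on τ_1 = k (if k <= n, one arrival plus a fresh copy on the remaining n−k steps): m(n) = F(n) + Σ_{k<=n} f(k)·m(n−k), where F(n) = P(τ <= n) and m(0) = 0
m(1) = F(1) = 1/7
m(2) = F(2) + f(1)·m(1) = 4/7 + 1/7·1/7 = 29/49
m(3) = F(3) + f(1)·m(2) + f(2)·m(1) = 5/7 + 1/7·29/49 + 3/7·1/7 = 295/343
m(4) = F(4) + f(1)·m(3) + f(2)·m(2) + f(3)·m(1) = 5/7 + 1/7·295/343 + 3/7·29/49 + 1/7·1/7 = 2668/2401
m(5) = F(5) + f(1)·m(4) + f(2)·m(3) + f(3)·m(2) = 1 + 1/7·2668/2401 + 3/7·295/343 + 1/7·29/49 = 27091/16807
m(6) = F(6) + f(1)·m(5) + f(2)·m(4) + f(3)·m(3) + f(5)·m(1) = 1 + 1/7·27091/16807 + 3/7·2668/2401 + 1/7·295/343 + 2/7·1/7 = 220025/117649
E[N_6] = m(6) = 220025/117649

220025/117649


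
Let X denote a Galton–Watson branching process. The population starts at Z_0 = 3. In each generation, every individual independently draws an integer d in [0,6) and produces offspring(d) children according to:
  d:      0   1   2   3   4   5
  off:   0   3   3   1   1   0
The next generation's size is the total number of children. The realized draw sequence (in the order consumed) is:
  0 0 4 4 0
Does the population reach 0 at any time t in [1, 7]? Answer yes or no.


yes

gen 0: Z_0=3, draws=[0, 0, 4], offspring=[0, 0, 1], Z_1=1
gen 1: Z_1=1, draws=[4], offspring=[1], Z_2=1
gen 2: Z_2=1, draws=[0], offspring=[0], Z_3=0
gen 3: Z_3=0, draws=[], offspring=[], Z_4=0
gen 4: Z_4=0, draws=[], offspring=[], Z_5=0
gen 5: Z_5=0, draws=[], offspring=[], Z_6=0
gen 6: Z_6=0, draws=[], offspring=[], Z_7=0


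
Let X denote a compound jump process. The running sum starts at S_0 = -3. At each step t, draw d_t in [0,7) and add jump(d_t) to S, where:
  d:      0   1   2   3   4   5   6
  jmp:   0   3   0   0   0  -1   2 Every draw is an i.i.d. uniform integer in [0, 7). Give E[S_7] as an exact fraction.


Outcome values over d=0..6: [0, 3, 0, 0, 0, -1, 2]
Σy = 4, Σy² = 14, M = 7
μ = 4/7 = 4/7,  σ² = 14/7 − (4/7)² = 82/49
E[S_7] = -3 + 7·(4/7) = 1

1


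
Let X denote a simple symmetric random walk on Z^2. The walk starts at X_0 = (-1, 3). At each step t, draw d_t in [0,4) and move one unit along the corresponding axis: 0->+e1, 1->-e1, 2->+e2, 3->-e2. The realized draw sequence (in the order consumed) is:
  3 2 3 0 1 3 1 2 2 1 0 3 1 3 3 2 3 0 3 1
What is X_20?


(-3, -1)

t=0: X=(-1, 3), d=3 → -e2, X_1=(-1, 2)
t=1: X=(-1, 2), d=2 → +e2, X_2=(-1, 3)
t=2: X=(-1, 3), d=3 → -e2, X_3=(-1, 2)
t=3: X=(-1, 2), d=0 → +e1, X_4=(0, 2)
t=4: X=(0, 2), d=1 → -e1, X_5=(-1, 2)
t=5: X=(-1, 2), d=3 → -e2, X_6=(-1, 1)
t=6: X=(-1, 1), d=1 → -e1, X_7=(-2, 1)
t=7: X=(-2, 1), d=2 → +e2, X_8=(-2, 2)
t=8: X=(-2, 2), d=2 → +e2, X_9=(-2, 3)
t=9: X=(-2, 3), d=1 → -e1, X_10=(-3, 3)
t=10: X=(-3, 3), d=0 → +e1, X_11=(-2, 3)
t=11: X=(-2, 3), d=3 → -e2, X_12=(-2, 2)
t=12: X=(-2, 2), d=1 → -e1, X_13=(-3, 2)
t=13: X=(-3, 2), d=3 → -e2, X_14=(-3, 1)
t=14: X=(-3, 1), d=3 → -e2, X_15=(-3, 0)
t=15: X=(-3, 0), d=2 → +e2, X_16=(-3, 1)
t=16: X=(-3, 1), d=3 → -e2, X_17=(-3, 0)
t=17: X=(-3, 0), d=0 → +e1, X_18=(-2, 0)
t=18: X=(-2, 0), d=3 → -e2, X_19=(-2, -1)
t=19: X=(-2, -1), d=1 → -e1, X_20=(-3, -1)


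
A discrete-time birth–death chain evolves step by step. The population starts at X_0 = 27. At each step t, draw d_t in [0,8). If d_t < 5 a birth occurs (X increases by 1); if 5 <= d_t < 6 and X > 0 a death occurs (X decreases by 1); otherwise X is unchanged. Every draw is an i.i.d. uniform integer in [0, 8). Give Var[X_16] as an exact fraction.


8

X can drop by at most 1 per step and X_0 = 27 > T = 16, so X_t >= 27 − t >= 11 > 0 for every t <= 16: the floor at 0 (the 'and X > 0' condition) never binds. Hence X_16 = X_0 + Σ_{t<16} Y_t with i.i.d. increments Y_t = y(d_t) ∈ {+1, −1, 0}.
Outcome values over d=0..7: [1, 1, 1, 1, 1, -1, 0, 0]
Σy = 4, Σy² = 6, M = 8
μ = 4/8 = 1/2,  σ² = 6/8 − (1/2)² = 1/2
Independent increments: Var[X_16] = 16·σ² = 16·(1/2) = 8


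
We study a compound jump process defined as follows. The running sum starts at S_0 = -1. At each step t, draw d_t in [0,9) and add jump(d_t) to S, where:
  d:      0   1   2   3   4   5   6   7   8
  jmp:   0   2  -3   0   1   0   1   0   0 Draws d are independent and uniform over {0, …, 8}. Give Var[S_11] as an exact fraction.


Outcome values over d=0..8: [0, 2, -3, 0, 1, 0, 1, 0, 0]
Σy = 1, Σy² = 15, M = 9
μ = 1/9 = 1/9,  σ² = 15/9 − (1/9)² = 134/81
Independent increments: Var[S_11] = 11·σ² = 11·(134/81) = 1474/81

1474/81


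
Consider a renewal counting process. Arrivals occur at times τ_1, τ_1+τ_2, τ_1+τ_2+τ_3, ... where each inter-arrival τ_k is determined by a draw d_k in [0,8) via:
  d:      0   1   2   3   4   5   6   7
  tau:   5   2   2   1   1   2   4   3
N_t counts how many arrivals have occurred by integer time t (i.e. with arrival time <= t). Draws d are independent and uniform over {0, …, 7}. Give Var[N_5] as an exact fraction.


Inter-arrival values over d=0..7: [5, 2, 2, 1, 1, 2, 4, 3]
Each d has probability 1/8, so the pmf of τ is: f(1) = 1/4, f(2) = 3/8, f(3) = 1/8, f(4) = 1/8, f(5) = 1/8
Let p_n(j) = P(N_n = j), with p_0 = [1]. Condition on τ_1: p_n(0) = P(τ > n), and for j >= 1, p_n(j) = Σ_{k<=n} f(k)·p_{n−k}(j−1)
p_1 = [3/4, 1/4]  (j = 0..1)
p_2 = [3/8, 9/16, 1/16]  (j = 0..2)
p_3 = [1/4, 1/2, 15/64, 1/64]  (j = 0..3)
p_4 = [1/8, 27/64, 47/128, 21/256, 1/256]  (j = 0..4)
p_5 = [0, 25/64, 101/256, 3/16, 27/1024, 1/1024]  (j = 0..5)
E[N_5] = Σ j·p_5(j) = 1897/1024;  E[N_5²] = Σ j²·p_5(j) = 4201/1024
Var[N_5] = 4201/1024 − (1897/1024)² = 703215/1048576

703215/1048576


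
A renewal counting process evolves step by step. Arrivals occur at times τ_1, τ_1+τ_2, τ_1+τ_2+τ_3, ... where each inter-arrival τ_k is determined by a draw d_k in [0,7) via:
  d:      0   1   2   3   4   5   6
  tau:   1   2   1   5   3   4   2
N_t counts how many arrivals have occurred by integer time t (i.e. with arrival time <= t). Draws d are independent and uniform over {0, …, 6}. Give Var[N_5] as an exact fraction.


Inter-arrival values over d=0..6: [1, 2, 1, 5, 3, 4, 2]
Each d has probability 1/7, so the pmf of τ is: f(1) = 2/7, f(2) = 2/7, f(3) = 1/7, f(4) = 1/7, f(5) = 1/7
Let p_n(j) = P(N_n = j), with p_0 = [1]. Condition on τ_1: p_n(0) = P(τ > n), and for j >= 1, p_n(j) = Σ_{k<=n} f(k)·p_{n−k}(j−1)
p_1 = [5/7, 2/7]  (j = 0..1)
p_2 = [3/7, 24/49, 4/49]  (j = 0..2)
p_3 = [2/7, 23/49, 76/343, 8/343]  (j = 0..3)
p_4 = [1/7, 22/49, 108/343, 208/2401, 16/2401]  (j = 0..4)
p_5 = [0, 3/7, 128/343, 396/2401, 528/16807, 32/16807]  (j = 0..5)
E[N_5] = Σ j·p_5(j) = 30335/16807;  E[N_5²] = Σ j²·p_5(j) = 66487/16807
Var[N_5] = 66487/16807 − (30335/16807)² = 197234784/282475249

197234784/282475249


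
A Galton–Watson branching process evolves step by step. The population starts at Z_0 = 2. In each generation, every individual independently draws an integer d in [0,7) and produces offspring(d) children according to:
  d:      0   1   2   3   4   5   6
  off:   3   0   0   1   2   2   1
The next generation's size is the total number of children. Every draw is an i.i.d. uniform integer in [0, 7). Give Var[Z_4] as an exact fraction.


157697280/5764801

Outcome values over d=0..6: [3, 0, 0, 1, 2, 2, 1]
Σy = 9, Σy² = 19, M = 7
μ = 9/7 = 9/7,  σ² = 19/7 − (9/7)² = 52/49
V_0 = 0, E_0 = 2
V_1 = 52/49·E_0 + (9/7)²·V_0 = 104/49;  E_1 = 18/7
V_2 = 52/49·E_1 + (9/7)²·V_1 = 14976/2401;  E_2 = 162/49
V_3 = 52/49·E_2 + (9/7)²·V_2 = 1625832/117649;  E_3 = 1458/343
V_4 = 52/49·E_3 + (9/7)²·V_3 = 157697280/5764801;  E_4 = 13122/2401


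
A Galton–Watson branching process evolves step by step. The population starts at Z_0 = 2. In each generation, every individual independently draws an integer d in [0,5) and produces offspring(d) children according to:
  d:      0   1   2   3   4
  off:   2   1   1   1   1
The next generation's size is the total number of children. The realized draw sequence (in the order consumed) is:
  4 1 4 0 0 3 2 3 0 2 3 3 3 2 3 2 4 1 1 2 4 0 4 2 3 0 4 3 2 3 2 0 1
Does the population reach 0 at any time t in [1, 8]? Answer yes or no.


gen 0: Z_0=2, draws=[4, 1], offspring=[1, 1], Z_1=2
gen 1: Z_1=2, draws=[4, 0], offspring=[1, 2], Z_2=3
gen 2: Z_2=3, draws=[0, 3, 2], offspring=[2, 1, 1], Z_3=4
gen 3: Z_3=4, draws=[3, 0, 2, 3], offspring=[1, 2, 1, 1], Z_4=5
gen 4: Z_4=5, draws=[3, 3, 2, 3, 2], offspring=[1, 1, 1, 1, 1], Z_5=5
gen 5: Z_5=5, draws=[4, 1, 1, 2, 4], offspring=[1, 1, 1, 1, 1], Z_6=5
gen 6: Z_6=5, draws=[0, 4, 2, 3, 0], offspring=[2, 1, 1, 1, 2], Z_7=7
gen 7: Z_7=7, draws=[4, 3, 2, 3, 2, 0, 1], offspring=[1, 1, 1, 1, 1, 2, 1], Z_8=8

no


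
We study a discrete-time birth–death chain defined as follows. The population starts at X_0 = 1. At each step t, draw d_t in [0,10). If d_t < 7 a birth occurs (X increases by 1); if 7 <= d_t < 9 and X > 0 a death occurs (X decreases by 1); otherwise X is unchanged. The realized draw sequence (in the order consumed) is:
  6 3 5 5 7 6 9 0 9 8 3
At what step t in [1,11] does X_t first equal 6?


t=0: X=1, d=6 → birth, X_1=2
t=1: X=2, d=3 → birth, X_2=3
t=2: X=3, d=5 → birth, X_3=4
t=3: X=4, d=5 → birth, X_4=5
t=4: X=5, d=7 → death, X_5=4
t=5: X=4, d=6 → birth, X_6=5
t=6: X=5, d=9 → hold, X_7=5
t=7: X=5, d=0 → birth, X_8=6
t=8: X=6, d=9 → hold, X_9=6
t=9: X=6, d=8 → death, X_10=5
t=10: X=5, d=3 → birth, X_11=6

8


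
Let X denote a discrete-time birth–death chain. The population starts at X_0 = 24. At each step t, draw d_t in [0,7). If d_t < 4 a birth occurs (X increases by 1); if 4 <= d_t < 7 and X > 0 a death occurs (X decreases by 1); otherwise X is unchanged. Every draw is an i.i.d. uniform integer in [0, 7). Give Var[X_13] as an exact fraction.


X can drop by at most 1 per step and X_0 = 24 > T = 13, so X_t >= 24 − t >= 11 > 0 for every t <= 13: the floor at 0 (the 'and X > 0' condition) never binds. Hence X_13 = X_0 + Σ_{t<13} Y_t with i.i.d. increments Y_t = y(d_t) ∈ {+1, −1, 0}.
Outcome values over d=0..6: [1, 1, 1, 1, -1, -1, -1]
Σy = 1, Σy² = 7, M = 7
μ = 1/7 = 1/7,  σ² = 7/7 − (1/7)² = 48/49
Independent increments: Var[X_13] = 13·σ² = 13·(48/49) = 624/49

624/49


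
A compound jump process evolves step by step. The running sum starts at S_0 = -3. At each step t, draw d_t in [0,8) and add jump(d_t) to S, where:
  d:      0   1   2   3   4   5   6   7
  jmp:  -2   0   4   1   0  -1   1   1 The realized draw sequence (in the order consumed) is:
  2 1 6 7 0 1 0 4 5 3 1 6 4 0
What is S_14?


-2

t=0: S=-3, d=2, jump=4, S_1=1
t=1: S=1, d=1, jump=0, S_2=1
t=2: S=1, d=6, jump=1, S_3=2
t=3: S=2, d=7, jump=1, S_4=3
t=4: S=3, d=0, jump=-2, S_5=1
t=5: S=1, d=1, jump=0, S_6=1
t=6: S=1, d=0, jump=-2, S_7=-1
t=7: S=-1, d=4, jump=0, S_8=-1
t=8: S=-1, d=5, jump=-1, S_9=-2
t=9: S=-2, d=3, jump=1, S_10=-1
t=10: S=-1, d=1, jump=0, S_11=-1
t=11: S=-1, d=6, jump=1, S_12=0
t=12: S=0, d=4, jump=0, S_13=0
t=13: S=0, d=0, jump=-2, S_14=-2


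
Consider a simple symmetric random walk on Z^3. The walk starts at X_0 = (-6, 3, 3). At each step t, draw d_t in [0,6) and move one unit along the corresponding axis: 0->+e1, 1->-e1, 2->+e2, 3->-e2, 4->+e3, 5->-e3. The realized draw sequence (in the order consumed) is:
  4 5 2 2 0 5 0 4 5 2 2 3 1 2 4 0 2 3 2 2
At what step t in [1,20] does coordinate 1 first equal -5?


t=0: X=(-6, 3, 3), d=4 → +e3, X_1=(-6, 3, 4)
t=1: X=(-6, 3, 4), d=5 → -e3, X_2=(-6, 3, 3)
t=2: X=(-6, 3, 3), d=2 → +e2, X_3=(-6, 4, 3)
t=3: X=(-6, 4, 3), d=2 → +e2, X_4=(-6, 5, 3)
t=4: X=(-6, 5, 3), d=0 → +e1, X_5=(-5, 5, 3)
t=5: X=(-5, 5, 3), d=5 → -e3, X_6=(-5, 5, 2)
t=6: X=(-5, 5, 2), d=0 → +e1, X_7=(-4, 5, 2)
t=7: X=(-4, 5, 2), d=4 → +e3, X_8=(-4, 5, 3)
t=8: X=(-4, 5, 3), d=5 → -e3, X_9=(-4, 5, 2)
t=9: X=(-4, 5, 2), d=2 → +e2, X_10=(-4, 6, 2)
t=10: X=(-4, 6, 2), d=2 → +e2, X_11=(-4, 7, 2)
t=11: X=(-4, 7, 2), d=3 → -e2, X_12=(-4, 6, 2)
t=12: X=(-4, 6, 2), d=1 → -e1, X_13=(-5, 6, 2)
t=13: X=(-5, 6, 2), d=2 → +e2, X_14=(-5, 7, 2)
t=14: X=(-5, 7, 2), d=4 → +e3, X_15=(-5, 7, 3)
t=15: X=(-5, 7, 3), d=0 → +e1, X_16=(-4, 7, 3)
t=16: X=(-4, 7, 3), d=2 → +e2, X_17=(-4, 8, 3)
t=17: X=(-4, 8, 3), d=3 → -e2, X_18=(-4, 7, 3)
t=18: X=(-4, 7, 3), d=2 → +e2, X_19=(-4, 8, 3)
t=19: X=(-4, 8, 3), d=2 → +e2, X_20=(-4, 9, 3)

5


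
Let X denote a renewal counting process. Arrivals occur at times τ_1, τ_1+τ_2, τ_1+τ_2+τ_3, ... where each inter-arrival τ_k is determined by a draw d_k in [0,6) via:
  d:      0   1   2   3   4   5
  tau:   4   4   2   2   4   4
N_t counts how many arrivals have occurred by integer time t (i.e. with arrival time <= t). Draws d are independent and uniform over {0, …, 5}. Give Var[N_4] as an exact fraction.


8/81

Inter-arrival values over d=0..5: [4, 4, 2, 2, 4, 4]
Each d has probability 1/6, so the pmf of τ is: f(2) = 1/3, f(4) = 2/3
Let p_n(j) = P(N_n = j), with p_0 = [1]. Condition on τ_1: p_n(0) = P(τ > n), and for j >= 1, p_n(j) = Σ_{k<=n} f(k)·p_{n−k}(j−1)
p_1 = [1]  (j = 0)
p_2 = [2/3, 1/3]  (j = 0..1)
p_3 = [2/3, 1/3]  (j = 0..1)
p_4 = [0, 8/9, 1/9]  (j = 0..2)
E[N_4] = Σ j·p_4(j) = 10/9;  E[N_4²] = Σ j²·p_4(j) = 4/3
Var[N_4] = 4/3 − (10/9)² = 8/81


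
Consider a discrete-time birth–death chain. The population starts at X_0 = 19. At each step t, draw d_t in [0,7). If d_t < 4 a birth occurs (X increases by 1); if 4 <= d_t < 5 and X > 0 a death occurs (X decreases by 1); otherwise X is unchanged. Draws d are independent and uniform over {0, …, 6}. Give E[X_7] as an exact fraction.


22

X can drop by at most 1 per step and X_0 = 19 > T = 7, so X_t >= 19 − t >= 12 > 0 for every t <= 7: the floor at 0 (the 'and X > 0' condition) never binds. Hence X_7 = X_0 + Σ_{t<7} Y_t with i.i.d. increments Y_t = y(d_t) ∈ {+1, −1, 0}.
Outcome values over d=0..6: [1, 1, 1, 1, -1, 0, 0]
Σy = 3, Σy² = 5, M = 7
μ = 3/7 = 3/7,  σ² = 5/7 − (3/7)² = 26/49
E[X_7] = 19 + 7·(3/7) = 22


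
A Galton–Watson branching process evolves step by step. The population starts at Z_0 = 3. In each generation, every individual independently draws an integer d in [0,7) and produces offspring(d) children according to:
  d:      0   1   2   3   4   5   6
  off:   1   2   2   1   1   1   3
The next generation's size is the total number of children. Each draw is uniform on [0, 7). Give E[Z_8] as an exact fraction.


Outcome values over d=0..6: [1, 2, 2, 1, 1, 1, 3]
Σy = 11, Σy² = 21, M = 7
μ = 11/7 = 11/7,  σ² = 21/7 − (11/7)² = 26/49
E[Z_0] = 3
E[Z_1] = 11/7·E[Z_0] = 33/7
E[Z_2] = 11/7·E[Z_1] = 363/49
E[Z_3] = 11/7·E[Z_2] = 3993/343
E[Z_4] = 11/7·E[Z_3] = 43923/2401
E[Z_5] = 11/7·E[Z_4] = 483153/16807
E[Z_6] = 11/7·E[Z_5] = 5314683/117649
E[Z_7] = 11/7·E[Z_6] = 58461513/823543
E[Z_8] = 11/7·E[Z_7] = 643076643/5764801

643076643/5764801


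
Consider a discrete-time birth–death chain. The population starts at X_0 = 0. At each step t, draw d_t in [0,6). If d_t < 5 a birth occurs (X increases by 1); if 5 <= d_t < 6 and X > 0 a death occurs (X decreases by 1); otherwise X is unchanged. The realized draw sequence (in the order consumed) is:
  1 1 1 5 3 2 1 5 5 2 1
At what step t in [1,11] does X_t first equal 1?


t=0: X=0, d=1 → birth, X_1=1
t=1: X=1, d=1 → birth, X_2=2
t=2: X=2, d=1 → birth, X_3=3
t=3: X=3, d=5 → death, X_4=2
t=4: X=2, d=3 → birth, X_5=3
t=5: X=3, d=2 → birth, X_6=4
t=6: X=4, d=1 → birth, X_7=5
t=7: X=5, d=5 → death, X_8=4
t=8: X=4, d=5 → death, X_9=3
t=9: X=3, d=2 → birth, X_10=4
t=10: X=4, d=1 → birth, X_11=5

1


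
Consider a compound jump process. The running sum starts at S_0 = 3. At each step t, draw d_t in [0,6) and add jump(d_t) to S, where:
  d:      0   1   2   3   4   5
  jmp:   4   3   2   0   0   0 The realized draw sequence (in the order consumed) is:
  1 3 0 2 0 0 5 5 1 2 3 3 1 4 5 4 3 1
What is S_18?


t=0: S=3, d=1, jump=3, S_1=6
t=1: S=6, d=3, jump=0, S_2=6
t=2: S=6, d=0, jump=4, S_3=10
t=3: S=10, d=2, jump=2, S_4=12
t=4: S=12, d=0, jump=4, S_5=16
t=5: S=16, d=0, jump=4, S_6=20
t=6: S=20, d=5, jump=0, S_7=20
t=7: S=20, d=5, jump=0, S_8=20
t=8: S=20, d=1, jump=3, S_9=23
t=9: S=23, d=2, jump=2, S_10=25
t=10: S=25, d=3, jump=0, S_11=25
t=11: S=25, d=3, jump=0, S_12=25
t=12: S=25, d=1, jump=3, S_13=28
t=13: S=28, d=4, jump=0, S_14=28
t=14: S=28, d=5, jump=0, S_15=28
t=15: S=28, d=4, jump=0, S_16=28
t=16: S=28, d=3, jump=0, S_17=28
t=17: S=28, d=1, jump=3, S_18=31

31


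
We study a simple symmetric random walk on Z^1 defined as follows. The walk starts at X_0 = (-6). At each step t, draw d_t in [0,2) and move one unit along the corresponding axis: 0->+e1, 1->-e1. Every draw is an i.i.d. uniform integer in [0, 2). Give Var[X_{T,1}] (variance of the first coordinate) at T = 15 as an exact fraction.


15

Outcome values over d=0..1: [1, -1]
Σy = 0, Σy² = 2, M = 2
μ = 0/2 = 0,  σ² = 2/2 − (0)² = 1
Independent increments: Var[X_15] = 15·σ² = 15·(1) = 15


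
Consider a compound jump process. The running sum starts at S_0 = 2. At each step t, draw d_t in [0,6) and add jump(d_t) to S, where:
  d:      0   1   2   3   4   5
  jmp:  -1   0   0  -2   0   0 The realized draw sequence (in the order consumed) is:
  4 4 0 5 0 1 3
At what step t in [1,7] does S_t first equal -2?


7

t=0: S=2, d=4, jump=0, S_1=2
t=1: S=2, d=4, jump=0, S_2=2
t=2: S=2, d=0, jump=-1, S_3=1
t=3: S=1, d=5, jump=0, S_4=1
t=4: S=1, d=0, jump=-1, S_5=0
t=5: S=0, d=1, jump=0, S_6=0
t=6: S=0, d=3, jump=-2, S_7=-2


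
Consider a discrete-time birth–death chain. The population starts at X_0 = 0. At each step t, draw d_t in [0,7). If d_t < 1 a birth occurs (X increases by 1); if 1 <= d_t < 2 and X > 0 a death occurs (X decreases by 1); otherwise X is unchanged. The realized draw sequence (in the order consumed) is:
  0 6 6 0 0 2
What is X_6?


3

t=0: X=0, d=0 → birth, X_1=1
t=1: X=1, d=6 → hold, X_2=1
t=2: X=1, d=6 → hold, X_3=1
t=3: X=1, d=0 → birth, X_4=2
t=4: X=2, d=0 → birth, X_5=3
t=5: X=3, d=2 → hold, X_6=3


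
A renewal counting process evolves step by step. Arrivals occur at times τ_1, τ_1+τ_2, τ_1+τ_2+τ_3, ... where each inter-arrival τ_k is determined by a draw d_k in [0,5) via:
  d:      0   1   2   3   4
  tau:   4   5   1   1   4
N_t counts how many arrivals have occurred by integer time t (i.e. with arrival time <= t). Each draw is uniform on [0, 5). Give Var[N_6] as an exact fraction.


187638624/244140625

Inter-arrival values over d=0..4: [4, 5, 1, 1, 4]
Each d has probability 1/5, so the pmf of τ is: f(1) = 2/5, f(4) = 2/5, f(5) = 1/5
Let p_n(j) = P(N_n = j), with p_0 = [1]. Condition on τ_1: p_n(0) = P(τ > n), and for j >= 1, p_n(j) = Σ_{k<=n} f(k)·p_{n−k}(j−1)
p_1 = [3/5, 2/5]  (j = 0..1)
p_2 = [3/5, 6/25, 4/25]  (j = 0..2)
p_3 = [3/5, 6/25, 12/125, 8/125]  (j = 0..3)
p_4 = [1/5, 16/25, 12/125, 24/625, 16/625]  (j = 0..4)
p_5 = [0, 13/25, 52/125, 24/625, 48/3125, 32/3125]  (j = 0..5)
p_6 = [0, 9/25, 48/125, 144/625, 48/3125, 96/15625, 64/15625]  (j = 0..6)
E[N_6] = Σ j·p_6(j) = 30249/15625;  E[N_6²] = Σ j²·p_6(j) = 70569/15625
Var[N_6] = 70569/15625 − (30249/15625)² = 187638624/244140625


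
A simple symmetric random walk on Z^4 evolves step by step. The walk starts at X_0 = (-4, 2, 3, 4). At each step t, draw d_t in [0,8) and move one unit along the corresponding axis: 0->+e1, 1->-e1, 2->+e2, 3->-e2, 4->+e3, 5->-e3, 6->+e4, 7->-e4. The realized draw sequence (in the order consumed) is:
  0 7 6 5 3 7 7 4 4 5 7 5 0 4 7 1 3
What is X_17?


(-3, 0, 3, 0)

t=0: X=(-4, 2, 3, 4), d=0 → +e1, X_1=(-3, 2, 3, 4)
t=1: X=(-3, 2, 3, 4), d=7 → -e4, X_2=(-3, 2, 3, 3)
t=2: X=(-3, 2, 3, 3), d=6 → +e4, X_3=(-3, 2, 3, 4)
t=3: X=(-3, 2, 3, 4), d=5 → -e3, X_4=(-3, 2, 2, 4)
t=4: X=(-3, 2, 2, 4), d=3 → -e2, X_5=(-3, 1, 2, 4)
t=5: X=(-3, 1, 2, 4), d=7 → -e4, X_6=(-3, 1, 2, 3)
t=6: X=(-3, 1, 2, 3), d=7 → -e4, X_7=(-3, 1, 2, 2)
t=7: X=(-3, 1, 2, 2), d=4 → +e3, X_8=(-3, 1, 3, 2)
t=8: X=(-3, 1, 3, 2), d=4 → +e3, X_9=(-3, 1, 4, 2)
t=9: X=(-3, 1, 4, 2), d=5 → -e3, X_10=(-3, 1, 3, 2)
t=10: X=(-3, 1, 3, 2), d=7 → -e4, X_11=(-3, 1, 3, 1)
t=11: X=(-3, 1, 3, 1), d=5 → -e3, X_12=(-3, 1, 2, 1)
t=12: X=(-3, 1, 2, 1), d=0 → +e1, X_13=(-2, 1, 2, 1)
t=13: X=(-2, 1, 2, 1), d=4 → +e3, X_14=(-2, 1, 3, 1)
t=14: X=(-2, 1, 3, 1), d=7 → -e4, X_15=(-2, 1, 3, 0)
t=15: X=(-2, 1, 3, 0), d=1 → -e1, X_16=(-3, 1, 3, 0)
t=16: X=(-3, 1, 3, 0), d=3 → -e2, X_17=(-3, 0, 3, 0)


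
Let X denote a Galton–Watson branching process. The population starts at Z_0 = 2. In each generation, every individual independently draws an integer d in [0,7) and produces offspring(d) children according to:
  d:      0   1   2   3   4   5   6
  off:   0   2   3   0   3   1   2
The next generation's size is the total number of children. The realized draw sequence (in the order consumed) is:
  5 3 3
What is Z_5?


gen 0: Z_0=2, draws=[5, 3], offspring=[1, 0], Z_1=1
gen 1: Z_1=1, draws=[3], offspring=[0], Z_2=0
gen 2: Z_2=0, draws=[], offspring=[], Z_3=0
gen 3: Z_3=0, draws=[], offspring=[], Z_4=0
gen 4: Z_4=0, draws=[], offspring=[], Z_5=0

0


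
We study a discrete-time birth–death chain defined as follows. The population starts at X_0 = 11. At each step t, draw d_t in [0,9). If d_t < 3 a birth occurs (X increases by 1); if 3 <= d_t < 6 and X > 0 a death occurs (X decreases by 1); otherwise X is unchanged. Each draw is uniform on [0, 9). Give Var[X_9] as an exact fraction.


X can drop by at most 1 per step and X_0 = 11 > T = 9, so X_t >= 11 − t >= 2 > 0 for every t <= 9: the floor at 0 (the 'and X > 0' condition) never binds. Hence X_9 = X_0 + Σ_{t<9} Y_t with i.i.d. increments Y_t = y(d_t) ∈ {+1, −1, 0}.
Outcome values over d=0..8: [1, 1, 1, -1, -1, -1, 0, 0, 0]
Σy = 0, Σy² = 6, M = 9
μ = 0/9 = 0,  σ² = 6/9 − (0)² = 2/3
Independent increments: Var[X_9] = 9·σ² = 9·(2/3) = 6

6


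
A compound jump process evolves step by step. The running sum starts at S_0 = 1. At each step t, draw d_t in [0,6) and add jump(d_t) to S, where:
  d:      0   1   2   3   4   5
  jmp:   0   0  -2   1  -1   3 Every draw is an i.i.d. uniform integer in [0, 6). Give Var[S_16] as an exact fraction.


356/9

Outcome values over d=0..5: [0, 0, -2, 1, -1, 3]
Σy = 1, Σy² = 15, M = 6
μ = 1/6 = 1/6,  σ² = 15/6 − (1/6)² = 89/36
Independent increments: Var[S_16] = 16·σ² = 16·(89/36) = 356/9


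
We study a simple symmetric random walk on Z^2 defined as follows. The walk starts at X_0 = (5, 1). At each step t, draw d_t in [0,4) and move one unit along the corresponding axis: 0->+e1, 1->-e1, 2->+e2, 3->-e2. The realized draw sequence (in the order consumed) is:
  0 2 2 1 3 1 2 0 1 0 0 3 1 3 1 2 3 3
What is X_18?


(4, 0)

t=0: X=(5, 1), d=0 → +e1, X_1=(6, 1)
t=1: X=(6, 1), d=2 → +e2, X_2=(6, 2)
t=2: X=(6, 2), d=2 → +e2, X_3=(6, 3)
t=3: X=(6, 3), d=1 → -e1, X_4=(5, 3)
t=4: X=(5, 3), d=3 → -e2, X_5=(5, 2)
t=5: X=(5, 2), d=1 → -e1, X_6=(4, 2)
t=6: X=(4, 2), d=2 → +e2, X_7=(4, 3)
t=7: X=(4, 3), d=0 → +e1, X_8=(5, 3)
t=8: X=(5, 3), d=1 → -e1, X_9=(4, 3)
t=9: X=(4, 3), d=0 → +e1, X_10=(5, 3)
t=10: X=(5, 3), d=0 → +e1, X_11=(6, 3)
t=11: X=(6, 3), d=3 → -e2, X_12=(6, 2)
t=12: X=(6, 2), d=1 → -e1, X_13=(5, 2)
t=13: X=(5, 2), d=3 → -e2, X_14=(5, 1)
t=14: X=(5, 1), d=1 → -e1, X_15=(4, 1)
t=15: X=(4, 1), d=2 → +e2, X_16=(4, 2)
t=16: X=(4, 2), d=3 → -e2, X_17=(4, 1)
t=17: X=(4, 1), d=3 → -e2, X_18=(4, 0)


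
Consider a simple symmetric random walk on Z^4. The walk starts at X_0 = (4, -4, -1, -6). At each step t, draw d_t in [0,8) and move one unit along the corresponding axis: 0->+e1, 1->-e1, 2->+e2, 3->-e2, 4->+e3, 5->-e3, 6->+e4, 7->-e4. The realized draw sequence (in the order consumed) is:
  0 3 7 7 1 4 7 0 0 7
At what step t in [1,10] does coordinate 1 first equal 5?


t=0: X=(4, -4, -1, -6), d=0 → +e1, X_1=(5, -4, -1, -6)
t=1: X=(5, -4, -1, -6), d=3 → -e2, X_2=(5, -5, -1, -6)
t=2: X=(5, -5, -1, -6), d=7 → -e4, X_3=(5, -5, -1, -7)
t=3: X=(5, -5, -1, -7), d=7 → -e4, X_4=(5, -5, -1, -8)
t=4: X=(5, -5, -1, -8), d=1 → -e1, X_5=(4, -5, -1, -8)
t=5: X=(4, -5, -1, -8), d=4 → +e3, X_6=(4, -5, 0, -8)
t=6: X=(4, -5, 0, -8), d=7 → -e4, X_7=(4, -5, 0, -9)
t=7: X=(4, -5, 0, -9), d=0 → +e1, X_8=(5, -5, 0, -9)
t=8: X=(5, -5, 0, -9), d=0 → +e1, X_9=(6, -5, 0, -9)
t=9: X=(6, -5, 0, -9), d=7 → -e4, X_10=(6, -5, 0, -10)

1


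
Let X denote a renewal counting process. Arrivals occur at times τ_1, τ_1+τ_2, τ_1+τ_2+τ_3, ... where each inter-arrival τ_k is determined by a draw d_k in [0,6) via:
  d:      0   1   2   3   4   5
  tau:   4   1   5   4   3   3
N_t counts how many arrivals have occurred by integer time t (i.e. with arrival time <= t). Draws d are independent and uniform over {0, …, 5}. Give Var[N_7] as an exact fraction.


38421287303/78364164096

Inter-arrival values over d=0..5: [4, 1, 5, 4, 3, 3]
Each d has probability 1/6, so the pmf of τ is: f(1) = 1/6, f(3) = 1/3, f(4) = 1/3, f(5) = 1/6
Let p_n(j) = P(N_n = j), with p_0 = [1]. Condition on τ_1: p_n(0) = P(τ > n), and for j >= 1, p_n(j) = Σ_{k<=n} f(k)·p_{n−k}(j−1)
p_1 = [5/6, 1/6]  (j = 0..1)
p_2 = [5/6, 5/36, 1/36]  (j = 0..2)
p_3 = [1/2, 17/36, 5/216, 1/216]  (j = 0..3)
p_4 = [1/6, 25/36, 29/216, 5/1296, 1/1296]  (j = 0..4)
p_5 = [0, 3/4, 47/216, 41/1296, 5/7776, 1/7776]  (j = 0..5)
p_6 = [0, 7/12, 77/216, 23/432, 53/7776, 5/46656, 1/46656]  (j = 0..6)
p_7 = [0, 13/36, 55/108, 151/1296, 91/7776, 65/46656, 5/279936, 1/279936]  (j = 0..7)
E[N_7] = Σ j·p_7(j) = 499147/279936;  E[N_7²] = Σ j²·p_7(j) = 1027267/279936
Var[N_7] = 1027267/279936 − (499147/279936)² = 38421287303/78364164096


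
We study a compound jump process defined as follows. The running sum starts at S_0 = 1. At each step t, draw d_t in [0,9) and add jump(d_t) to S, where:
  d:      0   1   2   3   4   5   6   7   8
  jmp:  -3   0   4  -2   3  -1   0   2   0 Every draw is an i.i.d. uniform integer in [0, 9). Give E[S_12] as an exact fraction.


5

Outcome values over d=0..8: [-3, 0, 4, -2, 3, -1, 0, 2, 0]
Σy = 3, Σy² = 43, M = 9
μ = 3/9 = 1/3,  σ² = 43/9 − (1/3)² = 14/3
E[S_12] = 1 + 12·(1/3) = 5


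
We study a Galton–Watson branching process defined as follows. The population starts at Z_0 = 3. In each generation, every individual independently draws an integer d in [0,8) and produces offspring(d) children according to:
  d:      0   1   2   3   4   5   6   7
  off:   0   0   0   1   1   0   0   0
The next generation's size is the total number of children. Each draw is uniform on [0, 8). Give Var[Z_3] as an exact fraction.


Outcome values over d=0..7: [0, 0, 0, 1, 1, 0, 0, 0]
Σy = 2, Σy² = 2, M = 8
μ = 2/8 = 1/4,  σ² = 2/8 − (1/4)² = 3/16
V_0 = 0, E_0 = 3
V_1 = 3/16·E_0 + (1/4)²·V_0 = 9/16;  E_1 = 3/4
V_2 = 3/16·E_1 + (1/4)²·V_1 = 45/256;  E_2 = 3/16
V_3 = 3/16·E_2 + (1/4)²·V_2 = 189/4096;  E_3 = 3/64

189/4096


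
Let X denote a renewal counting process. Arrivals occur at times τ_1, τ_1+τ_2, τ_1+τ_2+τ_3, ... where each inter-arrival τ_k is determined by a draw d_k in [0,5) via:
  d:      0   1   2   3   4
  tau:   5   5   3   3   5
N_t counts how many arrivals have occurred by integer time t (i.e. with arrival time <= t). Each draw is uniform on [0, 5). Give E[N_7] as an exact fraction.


29/25

Inter-arrival values over d=0..4: [5, 5, 3, 3, 5]
Each d has probability 1/5, so the pmf of τ is: f(3) = 2/5, f(5) = 3/5
Renewal equation for m(n) = E[N_n]: condition on τ_1 = k (if k <= n, one arrival plus a fresh copy on the remaining n−k steps): m(n) = F(n) + Σ_{k<=n} f(k)·m(n−k), where F(n) = P(τ <= n) and m(0) = 0
m(1) = F(1) = 0
m(2) = F(2) = 0
m(3) = F(3) = 2/5
m(4) = F(4) = 2/5
m(5) = F(5) = 1
m(6) = F(6) + f(3)·m(3) = 1 + 2/5·2/5 = 29/25
m(7) = F(7) + f(3)·m(4) = 1 + 2/5·2/5 = 29/25
E[N_7] = m(7) = 29/25


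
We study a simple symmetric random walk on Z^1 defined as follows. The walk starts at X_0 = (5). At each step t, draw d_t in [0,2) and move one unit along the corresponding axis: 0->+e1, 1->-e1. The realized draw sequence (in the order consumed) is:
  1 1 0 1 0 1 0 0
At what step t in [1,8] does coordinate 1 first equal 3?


t=0: X=(5), d=1 → -e1, X_1=(4)
t=1: X=(4), d=1 → -e1, X_2=(3)
t=2: X=(3), d=0 → +e1, X_3=(4)
t=3: X=(4), d=1 → -e1, X_4=(3)
t=4: X=(3), d=0 → +e1, X_5=(4)
t=5: X=(4), d=1 → -e1, X_6=(3)
t=6: X=(3), d=0 → +e1, X_7=(4)
t=7: X=(4), d=0 → +e1, X_8=(5)

2


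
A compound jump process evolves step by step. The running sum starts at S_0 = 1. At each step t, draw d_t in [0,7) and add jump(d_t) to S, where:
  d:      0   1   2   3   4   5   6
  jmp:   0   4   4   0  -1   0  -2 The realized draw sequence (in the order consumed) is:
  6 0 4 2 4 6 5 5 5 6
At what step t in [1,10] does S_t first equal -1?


1

t=0: S=1, d=6, jump=-2, S_1=-1
t=1: S=-1, d=0, jump=0, S_2=-1
t=2: S=-1, d=4, jump=-1, S_3=-2
t=3: S=-2, d=2, jump=4, S_4=2
t=4: S=2, d=4, jump=-1, S_5=1
t=5: S=1, d=6, jump=-2, S_6=-1
t=6: S=-1, d=5, jump=0, S_7=-1
t=7: S=-1, d=5, jump=0, S_8=-1
t=8: S=-1, d=5, jump=0, S_9=-1
t=9: S=-1, d=6, jump=-2, S_10=-3


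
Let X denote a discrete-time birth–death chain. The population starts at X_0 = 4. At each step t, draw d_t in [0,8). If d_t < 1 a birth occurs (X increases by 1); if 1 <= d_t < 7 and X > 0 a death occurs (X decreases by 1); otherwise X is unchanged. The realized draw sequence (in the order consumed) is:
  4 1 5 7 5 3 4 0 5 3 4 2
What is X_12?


t=0: X=4, d=4 → death, X_1=3
t=1: X=3, d=1 → death, X_2=2
t=2: X=2, d=5 → death, X_3=1
t=3: X=1, d=7 → hold, X_4=1
t=4: X=1, d=5 → death, X_5=0
t=5: X=0, d=3 → hold, X_6=0
t=6: X=0, d=4 → hold, X_7=0
t=7: X=0, d=0 → birth, X_8=1
t=8: X=1, d=5 → death, X_9=0
t=9: X=0, d=3 → hold, X_10=0
t=10: X=0, d=4 → hold, X_11=0
t=11: X=0, d=2 → hold, X_12=0

0


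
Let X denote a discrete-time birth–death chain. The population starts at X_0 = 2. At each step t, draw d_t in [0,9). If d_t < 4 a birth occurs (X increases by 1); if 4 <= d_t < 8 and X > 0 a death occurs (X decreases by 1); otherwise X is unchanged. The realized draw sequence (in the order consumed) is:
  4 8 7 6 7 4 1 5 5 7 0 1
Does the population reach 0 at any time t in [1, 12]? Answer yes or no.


t=0: X=2, d=4 → death, X_1=1
t=1: X=1, d=8 → hold, X_2=1
t=2: X=1, d=7 → death, X_3=0
t=3: X=0, d=6 → hold, X_4=0
t=4: X=0, d=7 → hold, X_5=0
t=5: X=0, d=4 → hold, X_6=0
t=6: X=0, d=1 → birth, X_7=1
t=7: X=1, d=5 → death, X_8=0
t=8: X=0, d=5 → hold, X_9=0
t=9: X=0, d=7 → hold, X_10=0
t=10: X=0, d=0 → birth, X_11=1
t=11: X=1, d=1 → birth, X_12=2

yes


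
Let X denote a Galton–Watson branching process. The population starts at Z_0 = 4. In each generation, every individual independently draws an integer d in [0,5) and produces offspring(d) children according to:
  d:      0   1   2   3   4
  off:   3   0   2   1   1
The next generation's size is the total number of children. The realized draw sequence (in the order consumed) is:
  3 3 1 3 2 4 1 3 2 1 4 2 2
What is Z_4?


gen 0: Z_0=4, draws=[3, 3, 1, 3], offspring=[1, 1, 0, 1], Z_1=3
gen 1: Z_1=3, draws=[2, 4, 1], offspring=[2, 1, 0], Z_2=3
gen 2: Z_2=3, draws=[3, 2, 1], offspring=[1, 2, 0], Z_3=3
gen 3: Z_3=3, draws=[4, 2, 2], offspring=[1, 2, 2], Z_4=5

5


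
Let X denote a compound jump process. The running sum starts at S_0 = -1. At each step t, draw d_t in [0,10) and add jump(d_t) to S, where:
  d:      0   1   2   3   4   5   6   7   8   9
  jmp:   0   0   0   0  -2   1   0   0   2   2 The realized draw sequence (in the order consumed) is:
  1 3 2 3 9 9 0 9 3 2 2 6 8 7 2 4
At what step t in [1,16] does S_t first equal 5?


8

t=0: S=-1, d=1, jump=0, S_1=-1
t=1: S=-1, d=3, jump=0, S_2=-1
t=2: S=-1, d=2, jump=0, S_3=-1
t=3: S=-1, d=3, jump=0, S_4=-1
t=4: S=-1, d=9, jump=2, S_5=1
t=5: S=1, d=9, jump=2, S_6=3
t=6: S=3, d=0, jump=0, S_7=3
t=7: S=3, d=9, jump=2, S_8=5
t=8: S=5, d=3, jump=0, S_9=5
t=9: S=5, d=2, jump=0, S_10=5
t=10: S=5, d=2, jump=0, S_11=5
t=11: S=5, d=6, jump=0, S_12=5
t=12: S=5, d=8, jump=2, S_13=7
t=13: S=7, d=7, jump=0, S_14=7
t=14: S=7, d=2, jump=0, S_15=7
t=15: S=7, d=4, jump=-2, S_16=5


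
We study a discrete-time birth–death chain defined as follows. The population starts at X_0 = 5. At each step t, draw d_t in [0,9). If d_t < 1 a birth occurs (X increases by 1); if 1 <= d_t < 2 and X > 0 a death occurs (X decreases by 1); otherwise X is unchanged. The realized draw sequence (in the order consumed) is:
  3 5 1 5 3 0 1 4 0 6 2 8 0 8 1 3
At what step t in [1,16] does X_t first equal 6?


t=0: X=5, d=3 → hold, X_1=5
t=1: X=5, d=5 → hold, X_2=5
t=2: X=5, d=1 → death, X_3=4
t=3: X=4, d=5 → hold, X_4=4
t=4: X=4, d=3 → hold, X_5=4
t=5: X=4, d=0 → birth, X_6=5
t=6: X=5, d=1 → death, X_7=4
t=7: X=4, d=4 → hold, X_8=4
t=8: X=4, d=0 → birth, X_9=5
t=9: X=5, d=6 → hold, X_10=5
t=10: X=5, d=2 → hold, X_11=5
t=11: X=5, d=8 → hold, X_12=5
t=12: X=5, d=0 → birth, X_13=6
t=13: X=6, d=8 → hold, X_14=6
t=14: X=6, d=1 → death, X_15=5
t=15: X=5, d=3 → hold, X_16=5

13


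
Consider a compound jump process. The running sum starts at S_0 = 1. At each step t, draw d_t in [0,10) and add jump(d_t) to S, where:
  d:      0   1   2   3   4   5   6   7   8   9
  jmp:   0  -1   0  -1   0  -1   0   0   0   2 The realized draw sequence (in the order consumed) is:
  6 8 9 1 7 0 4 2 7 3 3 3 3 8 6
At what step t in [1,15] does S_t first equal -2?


13

t=0: S=1, d=6, jump=0, S_1=1
t=1: S=1, d=8, jump=0, S_2=1
t=2: S=1, d=9, jump=2, S_3=3
t=3: S=3, d=1, jump=-1, S_4=2
t=4: S=2, d=7, jump=0, S_5=2
t=5: S=2, d=0, jump=0, S_6=2
t=6: S=2, d=4, jump=0, S_7=2
t=7: S=2, d=2, jump=0, S_8=2
t=8: S=2, d=7, jump=0, S_9=2
t=9: S=2, d=3, jump=-1, S_10=1
t=10: S=1, d=3, jump=-1, S_11=0
t=11: S=0, d=3, jump=-1, S_12=-1
t=12: S=-1, d=3, jump=-1, S_13=-2
t=13: S=-2, d=8, jump=0, S_14=-2
t=14: S=-2, d=6, jump=0, S_15=-2


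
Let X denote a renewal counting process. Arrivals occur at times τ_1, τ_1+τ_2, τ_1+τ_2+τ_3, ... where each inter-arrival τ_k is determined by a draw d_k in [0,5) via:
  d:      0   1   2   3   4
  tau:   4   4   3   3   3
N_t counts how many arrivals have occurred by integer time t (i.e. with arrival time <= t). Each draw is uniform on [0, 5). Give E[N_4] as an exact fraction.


Inter-arrival values over d=0..4: [4, 4, 3, 3, 3]
Each d has probability 1/5, so the pmf of τ is: f(3) = 3/5, f(4) = 2/5
Renewal equation for m(n) = E[N_n]: condition on τ_1 = k (if k <= n, one arrival plus a fresh copy on the remaining n−k steps): m(n) = F(n) + Σ_{k<=n} f(k)·m(n−k), where F(n) = P(τ <= n) and m(0) = 0
m(1) = F(1) = 0
m(2) = F(2) = 0
m(3) = F(3) = 3/5
m(4) = F(4) = 1
E[N_4] = m(4) = 1

1


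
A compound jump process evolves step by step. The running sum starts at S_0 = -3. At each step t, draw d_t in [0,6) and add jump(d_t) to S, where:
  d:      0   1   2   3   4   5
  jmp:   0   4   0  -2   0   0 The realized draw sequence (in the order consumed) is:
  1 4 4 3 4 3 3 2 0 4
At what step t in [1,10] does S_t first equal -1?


4

t=0: S=-3, d=1, jump=4, S_1=1
t=1: S=1, d=4, jump=0, S_2=1
t=2: S=1, d=4, jump=0, S_3=1
t=3: S=1, d=3, jump=-2, S_4=-1
t=4: S=-1, d=4, jump=0, S_5=-1
t=5: S=-1, d=3, jump=-2, S_6=-3
t=6: S=-3, d=3, jump=-2, S_7=-5
t=7: S=-5, d=2, jump=0, S_8=-5
t=8: S=-5, d=0, jump=0, S_9=-5
t=9: S=-5, d=4, jump=0, S_10=-5


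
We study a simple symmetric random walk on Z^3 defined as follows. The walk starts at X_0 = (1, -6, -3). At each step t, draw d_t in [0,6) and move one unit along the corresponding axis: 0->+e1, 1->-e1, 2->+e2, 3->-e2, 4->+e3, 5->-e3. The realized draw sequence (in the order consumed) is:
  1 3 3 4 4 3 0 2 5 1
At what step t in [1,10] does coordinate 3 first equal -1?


5

t=0: X=(1, -6, -3), d=1 → -e1, X_1=(0, -6, -3)
t=1: X=(0, -6, -3), d=3 → -e2, X_2=(0, -7, -3)
t=2: X=(0, -7, -3), d=3 → -e2, X_3=(0, -8, -3)
t=3: X=(0, -8, -3), d=4 → +e3, X_4=(0, -8, -2)
t=4: X=(0, -8, -2), d=4 → +e3, X_5=(0, -8, -1)
t=5: X=(0, -8, -1), d=3 → -e2, X_6=(0, -9, -1)
t=6: X=(0, -9, -1), d=0 → +e1, X_7=(1, -9, -1)
t=7: X=(1, -9, -1), d=2 → +e2, X_8=(1, -8, -1)
t=8: X=(1, -8, -1), d=5 → -e3, X_9=(1, -8, -2)
t=9: X=(1, -8, -2), d=1 → -e1, X_10=(0, -8, -2)


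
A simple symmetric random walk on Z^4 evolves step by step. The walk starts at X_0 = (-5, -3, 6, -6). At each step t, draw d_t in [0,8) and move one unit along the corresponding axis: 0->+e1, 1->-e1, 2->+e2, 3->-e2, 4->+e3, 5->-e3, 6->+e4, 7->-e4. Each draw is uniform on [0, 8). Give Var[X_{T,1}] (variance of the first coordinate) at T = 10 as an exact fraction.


5/2

Outcome values over d=0..7: [1, -1, 0, 0, 0, 0, 0, 0]
Σy = 0, Σy² = 2, M = 8
μ = 0/8 = 0,  σ² = 2/8 − (0)² = 1/4
Independent increments: Var[X_10] = 10·σ² = 10·(1/4) = 5/2


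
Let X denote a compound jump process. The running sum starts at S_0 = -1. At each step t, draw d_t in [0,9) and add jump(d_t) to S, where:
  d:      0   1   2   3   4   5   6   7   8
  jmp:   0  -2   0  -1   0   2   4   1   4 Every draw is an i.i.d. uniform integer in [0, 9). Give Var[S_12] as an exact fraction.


1256/27

Outcome values over d=0..8: [0, -2, 0, -1, 0, 2, 4, 1, 4]
Σy = 8, Σy² = 42, M = 9
μ = 8/9 = 8/9,  σ² = 42/9 − (8/9)² = 314/81
Independent increments: Var[S_12] = 12·σ² = 12·(314/81) = 1256/27


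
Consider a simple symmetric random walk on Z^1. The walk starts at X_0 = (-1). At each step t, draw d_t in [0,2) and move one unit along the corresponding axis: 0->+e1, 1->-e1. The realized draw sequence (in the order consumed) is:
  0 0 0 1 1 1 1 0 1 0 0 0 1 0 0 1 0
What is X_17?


t=0: X=(-1), d=0 → +e1, X_1=(0)
t=1: X=(0), d=0 → +e1, X_2=(1)
t=2: X=(1), d=0 → +e1, X_3=(2)
t=3: X=(2), d=1 → -e1, X_4=(1)
t=4: X=(1), d=1 → -e1, X_5=(0)
t=5: X=(0), d=1 → -e1, X_6=(-1)
t=6: X=(-1), d=1 → -e1, X_7=(-2)
t=7: X=(-2), d=0 → +e1, X_8=(-1)
t=8: X=(-1), d=1 → -e1, X_9=(-2)
t=9: X=(-2), d=0 → +e1, X_10=(-1)
t=10: X=(-1), d=0 → +e1, X_11=(0)
t=11: X=(0), d=0 → +e1, X_12=(1)
t=12: X=(1), d=1 → -e1, X_13=(0)
t=13: X=(0), d=0 → +e1, X_14=(1)
t=14: X=(1), d=0 → +e1, X_15=(2)
t=15: X=(2), d=1 → -e1, X_16=(1)
t=16: X=(1), d=0 → +e1, X_17=(2)

(2)
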